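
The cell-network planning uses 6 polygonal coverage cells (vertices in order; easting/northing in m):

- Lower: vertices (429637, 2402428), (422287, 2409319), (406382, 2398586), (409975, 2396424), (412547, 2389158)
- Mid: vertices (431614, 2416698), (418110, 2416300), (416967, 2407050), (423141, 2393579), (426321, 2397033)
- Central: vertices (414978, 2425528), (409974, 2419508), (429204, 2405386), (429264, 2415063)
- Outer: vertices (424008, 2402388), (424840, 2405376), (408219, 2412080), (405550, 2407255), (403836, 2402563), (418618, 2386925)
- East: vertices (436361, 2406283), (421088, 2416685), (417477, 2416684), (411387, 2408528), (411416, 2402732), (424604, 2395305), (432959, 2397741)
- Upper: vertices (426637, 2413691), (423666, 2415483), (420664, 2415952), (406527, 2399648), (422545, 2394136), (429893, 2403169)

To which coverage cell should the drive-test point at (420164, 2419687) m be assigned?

Cast a ray rightward from (420164, 2419687). For each polygon, the edges (by vertex number in listed order) whose endpoints lie on opposite sides of northing = 2419687, where each meets that height, and whether that is right or left of the point:
Lower: no edge straddles that height → 0 crossings.
Mid: no edge straddles that height → 0 crossings.
Central: 1–2 at easting≈410122.8 (left), 4–1 at easting≈422951.7 (right) → 1 crossing.
Outer: no edge straddles that height → 0 crossings.
East: no edge straddles that height → 0 crossings.
Upper: no edge straddles that height → 0 crossings.
Only Central has an odd count, so the point is inside Central.

Central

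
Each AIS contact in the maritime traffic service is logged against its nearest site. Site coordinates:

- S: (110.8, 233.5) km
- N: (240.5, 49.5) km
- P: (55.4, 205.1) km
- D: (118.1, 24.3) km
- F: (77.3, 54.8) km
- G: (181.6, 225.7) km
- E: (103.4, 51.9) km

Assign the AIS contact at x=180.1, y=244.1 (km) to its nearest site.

G

Squared distances to each site:
S: 4914.850; N: 41517.320; P: 17071.090; D: 52156.040; F: 46402.330; G: 340.810; E: 42823.730.
Minimum at G.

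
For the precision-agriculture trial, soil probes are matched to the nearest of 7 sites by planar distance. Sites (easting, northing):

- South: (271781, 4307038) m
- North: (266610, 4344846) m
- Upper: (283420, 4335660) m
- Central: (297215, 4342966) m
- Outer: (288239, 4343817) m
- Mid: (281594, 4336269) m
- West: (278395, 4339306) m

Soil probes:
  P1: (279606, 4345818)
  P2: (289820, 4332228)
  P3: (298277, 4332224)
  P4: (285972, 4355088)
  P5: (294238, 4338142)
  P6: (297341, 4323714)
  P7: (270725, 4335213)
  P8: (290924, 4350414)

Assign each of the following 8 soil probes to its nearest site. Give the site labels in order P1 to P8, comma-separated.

West, Upper, Central, Outer, Central, Upper, West, Outer

P1 → West (d²=43872665.00)
P2 → Upper (d²=52738624.00)
P3 → Central (d²=116518408.00)
P4 → Outer (d²=132174730.00)
P5 → Central (d²=32133505.00)
P6 → Upper (d²=336501157.00)
P7 → West (d²=75581549.00)
P8 → Outer (d²=50729634.00)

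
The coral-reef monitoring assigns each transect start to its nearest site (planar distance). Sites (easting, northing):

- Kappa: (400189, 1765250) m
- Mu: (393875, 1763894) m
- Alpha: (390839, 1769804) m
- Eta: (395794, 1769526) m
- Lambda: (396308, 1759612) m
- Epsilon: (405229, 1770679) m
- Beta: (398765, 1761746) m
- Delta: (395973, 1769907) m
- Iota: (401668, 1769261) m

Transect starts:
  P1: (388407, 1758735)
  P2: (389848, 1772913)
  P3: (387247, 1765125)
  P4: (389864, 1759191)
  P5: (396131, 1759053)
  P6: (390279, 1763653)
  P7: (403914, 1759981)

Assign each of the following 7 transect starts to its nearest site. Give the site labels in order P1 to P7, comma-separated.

P1 → Mu (d²=56514305.00)
P2 → Alpha (d²=10647962.00)
P3 → Alpha (d²=34795505.00)
P4 → Mu (d²=38206330.00)
P5 → Lambda (d²=343810.00)
P6 → Mu (d²=12989297.00)
P7 → Beta (d²=29627426.00)

Mu, Alpha, Alpha, Mu, Lambda, Mu, Beta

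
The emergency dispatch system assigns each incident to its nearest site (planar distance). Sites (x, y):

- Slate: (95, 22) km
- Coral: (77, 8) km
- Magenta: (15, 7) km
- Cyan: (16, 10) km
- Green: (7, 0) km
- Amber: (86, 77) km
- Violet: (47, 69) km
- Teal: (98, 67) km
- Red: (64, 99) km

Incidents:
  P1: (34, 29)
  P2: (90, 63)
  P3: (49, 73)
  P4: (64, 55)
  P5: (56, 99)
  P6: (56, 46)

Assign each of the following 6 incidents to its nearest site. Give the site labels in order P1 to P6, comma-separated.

Cyan, Teal, Violet, Violet, Red, Violet

P1 → Cyan (d²=685.00)
P2 → Teal (d²=80.00)
P3 → Violet (d²=20.00)
P4 → Violet (d²=485.00)
P5 → Red (d²=64.00)
P6 → Violet (d²=610.00)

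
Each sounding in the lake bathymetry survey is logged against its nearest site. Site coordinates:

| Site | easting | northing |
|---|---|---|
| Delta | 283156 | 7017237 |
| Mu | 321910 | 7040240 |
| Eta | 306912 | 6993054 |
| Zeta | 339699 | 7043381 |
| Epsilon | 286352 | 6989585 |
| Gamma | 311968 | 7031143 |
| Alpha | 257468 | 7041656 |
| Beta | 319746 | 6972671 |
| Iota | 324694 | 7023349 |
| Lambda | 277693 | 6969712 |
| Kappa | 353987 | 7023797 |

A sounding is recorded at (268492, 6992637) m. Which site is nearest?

Squared distances to each site:
Delta: 820192896.000; Mu: 5119528333.000; Eta: 1476270289.000; Zeta: 7645390385.000; Epsilon: 328294304.000; Gamma: 3372874612.000; Alpha: 2524390937.000; Beta: 3025613672.000; Iota: 4101891748.000; Lambda: 610214026.000; Kappa: 8280340625.000.
Minimum at Epsilon.

Epsilon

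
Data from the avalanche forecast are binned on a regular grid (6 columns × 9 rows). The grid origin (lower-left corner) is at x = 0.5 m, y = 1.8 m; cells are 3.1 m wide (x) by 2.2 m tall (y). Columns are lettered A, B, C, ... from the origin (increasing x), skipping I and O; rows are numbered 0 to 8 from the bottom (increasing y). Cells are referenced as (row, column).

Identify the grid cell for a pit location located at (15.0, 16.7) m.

Column index: ⌊(15.0 − 0.5) / 3.1⌋ = ⌊4.677⌋ = 4 → column E
Row offset from origin: ⌊(16.7 − 1.8) / 2.2⌋ = ⌊6.773⌋ = 6 → row 6

(6, E)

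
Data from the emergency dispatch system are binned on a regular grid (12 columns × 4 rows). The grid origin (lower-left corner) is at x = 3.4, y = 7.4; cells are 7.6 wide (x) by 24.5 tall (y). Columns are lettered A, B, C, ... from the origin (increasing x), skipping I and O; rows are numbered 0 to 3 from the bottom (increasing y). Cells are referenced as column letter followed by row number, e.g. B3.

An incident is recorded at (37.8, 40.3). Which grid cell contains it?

E1

Column index: ⌊(37.8 − 3.4) / 7.6⌋ = ⌊4.526⌋ = 4 → column E
Row offset from origin: ⌊(40.3 − 7.4) / 24.5⌋ = ⌊1.343⌋ = 1 → row 1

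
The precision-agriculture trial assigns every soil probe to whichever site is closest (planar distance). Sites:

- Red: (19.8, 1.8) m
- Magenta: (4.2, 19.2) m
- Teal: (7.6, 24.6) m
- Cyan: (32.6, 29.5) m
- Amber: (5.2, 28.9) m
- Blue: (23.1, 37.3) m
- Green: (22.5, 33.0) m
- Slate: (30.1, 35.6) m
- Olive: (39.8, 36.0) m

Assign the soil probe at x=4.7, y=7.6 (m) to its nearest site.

Squared distances to each site:
Red: 261.650; Magenta: 134.810; Teal: 297.410; Cyan: 1258.020; Amber: 453.940; Blue: 1220.650; Green: 962.000; Slate: 1429.160; Olive: 2038.570.
Minimum at Magenta.

Magenta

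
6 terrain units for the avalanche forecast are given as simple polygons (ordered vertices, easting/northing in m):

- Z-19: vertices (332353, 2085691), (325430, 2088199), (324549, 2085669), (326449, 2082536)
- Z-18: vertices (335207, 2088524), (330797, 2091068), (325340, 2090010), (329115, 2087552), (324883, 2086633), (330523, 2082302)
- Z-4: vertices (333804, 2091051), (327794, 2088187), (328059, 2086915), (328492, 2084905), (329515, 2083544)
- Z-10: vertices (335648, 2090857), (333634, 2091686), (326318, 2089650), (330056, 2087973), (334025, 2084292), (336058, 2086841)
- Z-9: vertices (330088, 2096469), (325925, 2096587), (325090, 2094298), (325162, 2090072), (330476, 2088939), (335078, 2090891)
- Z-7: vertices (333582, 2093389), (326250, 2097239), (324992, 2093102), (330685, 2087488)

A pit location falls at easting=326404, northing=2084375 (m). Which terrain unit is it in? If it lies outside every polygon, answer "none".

Z-19

Cast a ray rightward from (326404, 2084375). For each polygon, the edges (by vertex number in listed order) whose endpoints lie on opposite sides of northing = 2084375, where each meets that height, and whether that is right or left of the point:
Z-19: 3–4 at easting≈325333.7 (left), 4–1 at easting≈329890.3 (right) → 1 crossing.
Z-18: 5–6 at easting≈327823.5 (right), 6–1 at easting≈332083.6 (right) → 2 crossings.
Z-4: 4–5 at easting≈328890.4 (right), 5–1 at easting≈329989.8 (right) → 2 crossings.
Z-10: 4–5 at easting≈333935.5 (right), 5–6 at easting≈334091.2 (right) → 2 crossings.
Z-9: no edge straddles that height → 0 crossings.
Z-7: no edge straddles that height → 0 crossings.
Only Z-19 has an odd count, so the point is inside Z-19.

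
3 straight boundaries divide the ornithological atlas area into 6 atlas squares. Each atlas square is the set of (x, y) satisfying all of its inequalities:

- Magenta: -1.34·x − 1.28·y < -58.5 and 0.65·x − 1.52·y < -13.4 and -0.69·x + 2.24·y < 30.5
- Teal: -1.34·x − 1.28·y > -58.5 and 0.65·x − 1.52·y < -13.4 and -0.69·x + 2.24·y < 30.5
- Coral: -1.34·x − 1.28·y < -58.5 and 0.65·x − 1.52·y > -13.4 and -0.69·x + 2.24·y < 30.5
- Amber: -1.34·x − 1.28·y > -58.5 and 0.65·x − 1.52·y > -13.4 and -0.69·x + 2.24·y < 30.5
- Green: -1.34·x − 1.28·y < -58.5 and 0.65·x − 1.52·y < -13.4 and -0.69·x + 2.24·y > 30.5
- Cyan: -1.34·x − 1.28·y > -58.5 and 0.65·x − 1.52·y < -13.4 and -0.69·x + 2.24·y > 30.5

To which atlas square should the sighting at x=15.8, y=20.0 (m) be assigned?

-1.34·15.8 − 1.28·20.0 = -46.772, which is > -58.5
0.65·15.8 − 1.52·20.0 = -20.130, which is < -13.4
-0.69·15.8 + 2.24·20.0 = 33.898, which is > 30.5
This sign pattern matches Cyan.

Cyan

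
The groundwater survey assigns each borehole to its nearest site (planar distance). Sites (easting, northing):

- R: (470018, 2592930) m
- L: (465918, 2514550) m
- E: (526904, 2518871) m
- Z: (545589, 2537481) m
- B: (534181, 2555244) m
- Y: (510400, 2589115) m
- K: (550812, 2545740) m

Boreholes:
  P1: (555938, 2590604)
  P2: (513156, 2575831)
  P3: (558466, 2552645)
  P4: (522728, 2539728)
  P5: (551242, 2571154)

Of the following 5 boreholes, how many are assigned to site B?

3

P1 → B
P2 → Y
P3 → K
P4 → B
P5 → B
3 of the 5 go to B.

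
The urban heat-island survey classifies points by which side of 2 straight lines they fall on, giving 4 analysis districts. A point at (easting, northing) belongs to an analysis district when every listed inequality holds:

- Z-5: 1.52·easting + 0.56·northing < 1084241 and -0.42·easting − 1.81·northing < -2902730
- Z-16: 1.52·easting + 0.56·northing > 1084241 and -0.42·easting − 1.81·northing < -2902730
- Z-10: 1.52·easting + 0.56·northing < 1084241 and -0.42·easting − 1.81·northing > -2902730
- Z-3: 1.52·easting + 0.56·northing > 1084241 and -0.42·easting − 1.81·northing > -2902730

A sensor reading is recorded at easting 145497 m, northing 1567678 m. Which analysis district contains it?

1.52·145497 + 0.56·1567678 = 1099055.120, which is > 1084241
-0.42·145497 − 1.81·1567678 = -2898605.920, which is > -2902730
This sign pattern matches Z-3.

Z-3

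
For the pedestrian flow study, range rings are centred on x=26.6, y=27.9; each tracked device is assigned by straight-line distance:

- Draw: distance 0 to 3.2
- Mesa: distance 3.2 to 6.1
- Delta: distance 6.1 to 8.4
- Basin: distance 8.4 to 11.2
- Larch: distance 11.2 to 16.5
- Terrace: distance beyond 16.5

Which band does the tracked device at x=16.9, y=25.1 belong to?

Basin

Distance = √((16.9−26.6)² + (25.1−27.9)²) = √(94.090 + 7.840) = 10.096.
8.4 ≤ 10.096 < 11.2 → Basin.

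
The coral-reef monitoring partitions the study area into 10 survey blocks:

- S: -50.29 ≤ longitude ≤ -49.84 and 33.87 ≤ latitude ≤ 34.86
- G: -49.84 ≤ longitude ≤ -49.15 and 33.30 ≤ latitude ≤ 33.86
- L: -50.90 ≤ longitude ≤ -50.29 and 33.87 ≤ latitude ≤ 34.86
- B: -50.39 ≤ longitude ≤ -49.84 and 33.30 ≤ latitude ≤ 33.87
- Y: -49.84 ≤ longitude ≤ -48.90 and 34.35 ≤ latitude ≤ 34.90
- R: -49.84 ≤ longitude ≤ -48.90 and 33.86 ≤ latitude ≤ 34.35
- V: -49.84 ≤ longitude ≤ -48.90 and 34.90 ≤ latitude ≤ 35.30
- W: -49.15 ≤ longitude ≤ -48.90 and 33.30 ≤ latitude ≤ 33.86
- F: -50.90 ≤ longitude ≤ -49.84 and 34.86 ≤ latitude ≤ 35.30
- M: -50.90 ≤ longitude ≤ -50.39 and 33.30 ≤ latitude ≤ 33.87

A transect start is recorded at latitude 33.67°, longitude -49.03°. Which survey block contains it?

The point has longitude = -49.03 and latitude = 33.67.
Only W satisfies -49.15 ≤ longitude ≤ -48.90 and 33.30 ≤ latitude ≤ 33.86.

W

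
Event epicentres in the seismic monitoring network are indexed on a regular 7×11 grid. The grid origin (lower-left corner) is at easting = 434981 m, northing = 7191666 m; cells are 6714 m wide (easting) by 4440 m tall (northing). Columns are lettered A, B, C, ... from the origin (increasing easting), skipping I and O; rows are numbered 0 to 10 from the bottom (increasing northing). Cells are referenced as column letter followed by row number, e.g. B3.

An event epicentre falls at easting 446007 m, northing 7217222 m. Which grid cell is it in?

Column index: ⌊(446007 − 434981) / 6714⌋ = ⌊1.642⌋ = 1 → column B
Row offset from origin: ⌊(7217222 − 7191666) / 4440⌋ = ⌊5.756⌋ = 5 → row 5

B5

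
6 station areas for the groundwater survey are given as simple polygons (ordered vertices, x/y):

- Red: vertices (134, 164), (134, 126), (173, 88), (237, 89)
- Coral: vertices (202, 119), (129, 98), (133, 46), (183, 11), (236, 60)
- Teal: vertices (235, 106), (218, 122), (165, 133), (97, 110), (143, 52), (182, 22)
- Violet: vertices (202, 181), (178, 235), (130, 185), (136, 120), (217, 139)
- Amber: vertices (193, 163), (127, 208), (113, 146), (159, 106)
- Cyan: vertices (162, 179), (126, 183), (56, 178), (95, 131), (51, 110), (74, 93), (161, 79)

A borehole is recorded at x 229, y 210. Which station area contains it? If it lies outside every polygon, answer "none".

none

Cast a ray rightward from (229, 210). For each polygon, the edges (by vertex number in listed order) whose endpoints lie on opposite sides of y = 210, where each meets that height, and whether that is right or left of the point:
Red: no edge straddles that height → 0 crossings.
Coral: no edge straddles that height → 0 crossings.
Teal: no edge straddles that height → 0 crossings.
Violet: 1–2 at x≈189.1 (left), 2–3 at x≈154.0 (left) → 0 crossings.
Amber: no edge straddles that height → 0 crossings.
Cyan: no edge straddles that height → 0 crossings.
All counts are even, so the point lies outside every listed polygon.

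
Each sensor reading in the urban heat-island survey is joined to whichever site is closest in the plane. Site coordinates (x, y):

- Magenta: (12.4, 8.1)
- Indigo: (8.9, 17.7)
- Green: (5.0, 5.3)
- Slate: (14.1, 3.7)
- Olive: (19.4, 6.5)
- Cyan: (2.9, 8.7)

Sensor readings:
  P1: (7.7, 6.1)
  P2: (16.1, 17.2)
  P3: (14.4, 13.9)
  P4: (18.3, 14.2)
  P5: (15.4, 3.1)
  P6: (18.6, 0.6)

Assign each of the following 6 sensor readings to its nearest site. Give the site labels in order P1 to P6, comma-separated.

Green, Indigo, Magenta, Olive, Slate, Slate

P1 → Green (d²=7.93)
P2 → Indigo (d²=52.09)
P3 → Magenta (d²=37.64)
P4 → Olive (d²=60.50)
P5 → Slate (d²=2.05)
P6 → Slate (d²=29.86)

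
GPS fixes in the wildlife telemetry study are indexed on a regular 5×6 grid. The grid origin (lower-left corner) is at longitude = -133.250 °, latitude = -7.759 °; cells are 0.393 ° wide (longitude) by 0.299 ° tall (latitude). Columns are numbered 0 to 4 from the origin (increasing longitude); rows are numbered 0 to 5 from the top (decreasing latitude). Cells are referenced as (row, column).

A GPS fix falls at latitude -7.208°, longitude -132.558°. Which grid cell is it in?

Column index: ⌊(-132.558 − -133.250) / 0.393⌋ = ⌊1.761⌋ = 1
Row offset from origin: ⌊(-7.208 − -7.759) / 0.299⌋ = ⌊1.843⌋ = 1 → row 4 (counted from top)

(4, 1)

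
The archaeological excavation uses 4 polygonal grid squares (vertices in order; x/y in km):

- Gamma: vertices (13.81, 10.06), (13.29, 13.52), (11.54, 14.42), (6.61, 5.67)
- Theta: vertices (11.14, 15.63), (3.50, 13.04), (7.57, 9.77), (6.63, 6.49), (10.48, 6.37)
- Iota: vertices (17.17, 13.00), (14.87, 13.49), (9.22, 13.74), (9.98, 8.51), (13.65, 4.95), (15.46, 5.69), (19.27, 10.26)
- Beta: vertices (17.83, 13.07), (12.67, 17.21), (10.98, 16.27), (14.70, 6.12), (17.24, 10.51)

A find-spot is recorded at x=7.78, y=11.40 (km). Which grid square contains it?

Cast a ray rightward from (7.78, 11.40). For each polygon, the edges (by vertex number in listed order) whose endpoints lie on opposite sides of y = 11.40, where each meets that height, and whether that is right or left of the point:
Gamma: 1–2 at x≈13.609 (right), 3–4 at x≈9.838 (right) → 2 crossings.
Theta: 2–3 at x≈5.541 (left), 5–1 at x≈10.839 (right) → 1 crossing.
Iota: 3–4 at x≈9.560 (right), 7–1 at x≈18.396 (right) → 2 crossings.
Beta: 3–4 at x≈12.765 (right), 5–1 at x≈17.445 (right) → 2 crossings.
Only Theta has an odd count, so the point is inside Theta.

Theta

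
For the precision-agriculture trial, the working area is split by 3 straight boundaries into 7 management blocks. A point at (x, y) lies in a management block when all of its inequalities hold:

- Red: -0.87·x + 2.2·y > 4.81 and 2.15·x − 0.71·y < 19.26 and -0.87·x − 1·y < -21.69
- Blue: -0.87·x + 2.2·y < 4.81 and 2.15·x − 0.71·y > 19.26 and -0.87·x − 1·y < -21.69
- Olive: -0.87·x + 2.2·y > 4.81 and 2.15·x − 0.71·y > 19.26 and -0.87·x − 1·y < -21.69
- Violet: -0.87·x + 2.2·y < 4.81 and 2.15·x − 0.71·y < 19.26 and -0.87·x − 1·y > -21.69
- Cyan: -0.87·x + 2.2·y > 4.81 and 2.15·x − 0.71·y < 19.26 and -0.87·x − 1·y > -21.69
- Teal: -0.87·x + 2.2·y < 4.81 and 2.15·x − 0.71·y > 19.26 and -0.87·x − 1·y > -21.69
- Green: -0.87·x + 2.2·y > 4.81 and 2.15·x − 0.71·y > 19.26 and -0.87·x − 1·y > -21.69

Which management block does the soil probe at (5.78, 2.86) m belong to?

-0.87·5.78 + 2.2·2.86 = 1.263, which is < 4.81
2.15·5.78 − 0.71·2.86 = 10.396, which is < 19.26
-0.87·5.78 − 1·2.86 = -7.889, which is > -21.69
This sign pattern matches Violet.

Violet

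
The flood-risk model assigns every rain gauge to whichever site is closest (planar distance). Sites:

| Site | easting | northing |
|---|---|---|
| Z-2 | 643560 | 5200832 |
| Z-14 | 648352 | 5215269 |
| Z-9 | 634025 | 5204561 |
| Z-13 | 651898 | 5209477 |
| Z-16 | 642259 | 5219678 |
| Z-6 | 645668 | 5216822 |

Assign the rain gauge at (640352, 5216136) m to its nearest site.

Z-16

Squared distances to each site:
Z-2: 244503680.000; Z-14: 64751689.000; Z-9: 174011554.000; Z-13: 177652397.000; Z-16: 16182413.000; Z-6: 28730452.000.
Minimum at Z-16.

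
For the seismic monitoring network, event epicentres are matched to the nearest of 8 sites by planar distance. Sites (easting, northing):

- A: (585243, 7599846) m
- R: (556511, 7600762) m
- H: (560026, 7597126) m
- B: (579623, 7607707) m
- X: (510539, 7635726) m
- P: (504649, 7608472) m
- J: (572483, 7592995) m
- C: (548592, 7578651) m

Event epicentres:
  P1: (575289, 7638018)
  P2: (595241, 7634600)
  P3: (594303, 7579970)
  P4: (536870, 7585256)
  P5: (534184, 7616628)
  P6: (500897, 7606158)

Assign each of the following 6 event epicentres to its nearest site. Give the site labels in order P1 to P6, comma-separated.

B, B, A, C, R, P

P1 → B (d²=937540277.00)
P2 → B (d²=967155373.00)
P3 → A (d²=477138976.00)
P4 → C (d²=181031309.00)
P5 → R (d²=750224885.00)
P6 → P (d²=19432100.00)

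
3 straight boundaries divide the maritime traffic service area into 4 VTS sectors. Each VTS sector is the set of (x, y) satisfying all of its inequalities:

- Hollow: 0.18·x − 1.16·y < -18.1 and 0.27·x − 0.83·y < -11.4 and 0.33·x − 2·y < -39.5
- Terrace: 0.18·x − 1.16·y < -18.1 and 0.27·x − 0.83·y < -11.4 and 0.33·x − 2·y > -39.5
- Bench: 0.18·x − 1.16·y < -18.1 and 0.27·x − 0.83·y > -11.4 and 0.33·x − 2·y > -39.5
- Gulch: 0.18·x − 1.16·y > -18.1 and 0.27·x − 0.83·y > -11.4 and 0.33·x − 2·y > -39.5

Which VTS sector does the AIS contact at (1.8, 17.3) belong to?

0.18·1.8 − 1.16·17.3 = -19.744, which is < -18.1
0.27·1.8 − 0.83·17.3 = -13.873, which is < -11.4
0.33·1.8 − 2·17.3 = -34.006, which is > -39.5
This sign pattern matches Terrace.

Terrace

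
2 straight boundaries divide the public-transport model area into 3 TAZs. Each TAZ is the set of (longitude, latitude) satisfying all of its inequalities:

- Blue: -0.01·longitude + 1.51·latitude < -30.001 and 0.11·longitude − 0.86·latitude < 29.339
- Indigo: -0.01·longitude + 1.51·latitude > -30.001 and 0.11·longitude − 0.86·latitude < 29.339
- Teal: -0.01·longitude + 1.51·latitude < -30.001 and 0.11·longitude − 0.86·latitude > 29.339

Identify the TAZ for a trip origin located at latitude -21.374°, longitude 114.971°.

-0.01·114.971 + 1.51·-21.374 = -33.424, which is < -30.001
0.11·114.971 − 0.86·-21.374 = 31.028, which is > 29.339
This sign pattern matches Teal.

Teal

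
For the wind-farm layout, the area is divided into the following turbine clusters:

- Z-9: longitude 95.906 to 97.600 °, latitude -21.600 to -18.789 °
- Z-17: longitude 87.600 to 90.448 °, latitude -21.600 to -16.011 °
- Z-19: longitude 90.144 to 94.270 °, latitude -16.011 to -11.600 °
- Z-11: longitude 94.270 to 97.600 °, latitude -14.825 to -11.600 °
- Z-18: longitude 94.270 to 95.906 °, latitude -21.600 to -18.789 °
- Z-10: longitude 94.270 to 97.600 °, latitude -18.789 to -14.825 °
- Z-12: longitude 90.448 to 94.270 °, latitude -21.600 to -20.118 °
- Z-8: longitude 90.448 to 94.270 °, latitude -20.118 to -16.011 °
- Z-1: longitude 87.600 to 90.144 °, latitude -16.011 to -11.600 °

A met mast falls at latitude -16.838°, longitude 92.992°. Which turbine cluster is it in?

Z-8

The point has longitude = 92.992 and latitude = -16.838.
Only Z-8 satisfies 90.448 ≤ longitude ≤ 94.270 and -20.118 ≤ latitude ≤ -16.011.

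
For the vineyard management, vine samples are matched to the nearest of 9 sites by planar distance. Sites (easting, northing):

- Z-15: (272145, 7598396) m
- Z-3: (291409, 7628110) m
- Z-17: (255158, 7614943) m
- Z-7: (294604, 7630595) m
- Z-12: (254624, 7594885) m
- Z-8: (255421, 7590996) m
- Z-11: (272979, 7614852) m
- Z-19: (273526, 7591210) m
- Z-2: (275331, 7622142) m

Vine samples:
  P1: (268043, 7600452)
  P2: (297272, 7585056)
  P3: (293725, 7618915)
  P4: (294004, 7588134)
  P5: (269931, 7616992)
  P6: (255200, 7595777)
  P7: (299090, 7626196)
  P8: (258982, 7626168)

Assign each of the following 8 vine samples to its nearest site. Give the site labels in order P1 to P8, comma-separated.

Z-15, Z-19, Z-3, Z-19, Z-11, Z-12, Z-7, Z-17

P1 → Z-15 (d²=21053540.00)
P2 → Z-19 (d²=601744232.00)
P3 → Z-3 (d²=89911881.00)
P4 → Z-19 (d²=428810260.00)
P5 → Z-11 (d²=13869904.00)
P6 → Z-12 (d²=1127440.00)
P7 → Z-7 (d²=39475397.00)
P8 → Z-17 (d²=140623601.00)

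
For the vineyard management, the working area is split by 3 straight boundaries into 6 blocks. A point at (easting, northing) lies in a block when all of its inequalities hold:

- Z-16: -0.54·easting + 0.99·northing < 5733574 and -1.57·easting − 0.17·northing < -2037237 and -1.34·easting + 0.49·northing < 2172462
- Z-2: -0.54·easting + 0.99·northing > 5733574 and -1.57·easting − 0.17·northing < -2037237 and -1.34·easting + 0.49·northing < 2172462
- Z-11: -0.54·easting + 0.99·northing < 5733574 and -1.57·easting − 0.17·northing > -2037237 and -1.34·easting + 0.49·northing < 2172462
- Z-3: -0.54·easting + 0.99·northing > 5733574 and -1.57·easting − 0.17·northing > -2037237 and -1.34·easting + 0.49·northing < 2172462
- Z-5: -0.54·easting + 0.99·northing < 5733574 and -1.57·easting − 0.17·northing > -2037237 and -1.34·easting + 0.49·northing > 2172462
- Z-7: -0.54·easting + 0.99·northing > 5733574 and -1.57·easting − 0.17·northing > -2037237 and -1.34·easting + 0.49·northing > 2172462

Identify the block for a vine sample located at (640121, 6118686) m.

Z-16

-0.54·640121 + 0.99·6118686 = 5711833.800, which is < 5733574
-1.57·640121 − 0.17·6118686 = -2045166.590, which is < -2037237
-1.34·640121 + 0.49·6118686 = 2140394.000, which is < 2172462
This sign pattern matches Z-16.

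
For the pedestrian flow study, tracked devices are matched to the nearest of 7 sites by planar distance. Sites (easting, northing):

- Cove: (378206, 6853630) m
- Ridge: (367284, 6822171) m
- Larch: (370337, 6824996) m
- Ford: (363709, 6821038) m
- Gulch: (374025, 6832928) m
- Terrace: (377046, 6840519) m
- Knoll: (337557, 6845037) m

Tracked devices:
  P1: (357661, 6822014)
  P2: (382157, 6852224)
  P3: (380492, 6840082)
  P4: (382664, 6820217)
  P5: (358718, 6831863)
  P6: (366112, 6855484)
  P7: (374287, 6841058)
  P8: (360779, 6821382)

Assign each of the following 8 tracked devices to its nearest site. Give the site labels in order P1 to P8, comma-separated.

Ford, Cove, Terrace, Larch, Ford, Cove, Terrace, Ford

P1 → Ford (d²=37530880.00)
P2 → Cove (d²=17587237.00)
P3 → Terrace (d²=12065885.00)
P4 → Larch (d²=174793770.00)
P5 → Ford (d²=142090706.00)
P6 → Cove (d²=149702152.00)
P7 → Terrace (d²=7902602.00)
P8 → Ford (d²=8703236.00)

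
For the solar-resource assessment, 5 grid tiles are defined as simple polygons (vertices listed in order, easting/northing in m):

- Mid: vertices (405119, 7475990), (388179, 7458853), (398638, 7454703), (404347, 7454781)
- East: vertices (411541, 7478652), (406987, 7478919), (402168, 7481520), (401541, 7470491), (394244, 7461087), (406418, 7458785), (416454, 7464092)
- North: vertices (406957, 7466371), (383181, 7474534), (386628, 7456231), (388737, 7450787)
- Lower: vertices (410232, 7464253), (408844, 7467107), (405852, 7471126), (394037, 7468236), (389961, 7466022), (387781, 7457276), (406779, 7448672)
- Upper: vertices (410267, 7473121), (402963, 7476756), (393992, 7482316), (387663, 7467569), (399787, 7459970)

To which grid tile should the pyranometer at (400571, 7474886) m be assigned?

Cast a ray rightward from (400571, 7474886). For each polygon, the edges (by vertex number in listed order) whose endpoints lie on opposite sides of northing = 7474886, where each meets that height, and whether that is right or left of the point:
Mid: 1–2 at easting≈404027.7 (right), 4–1 at easting≈405078.8 (right) → 2 crossings.
East: 3–4 at easting≈401790.9 (right), 7–1 at easting≈412811.8 (right) → 2 crossings.
North: no edge straddles that height → 0 crossings.
Lower: no edge straddles that height → 0 crossings.
Upper: 1–2 at easting≈406720.5 (right), 3–4 at easting≈390803.3 (left) → 1 crossing.
Only Upper has an odd count, so the point is inside Upper.

Upper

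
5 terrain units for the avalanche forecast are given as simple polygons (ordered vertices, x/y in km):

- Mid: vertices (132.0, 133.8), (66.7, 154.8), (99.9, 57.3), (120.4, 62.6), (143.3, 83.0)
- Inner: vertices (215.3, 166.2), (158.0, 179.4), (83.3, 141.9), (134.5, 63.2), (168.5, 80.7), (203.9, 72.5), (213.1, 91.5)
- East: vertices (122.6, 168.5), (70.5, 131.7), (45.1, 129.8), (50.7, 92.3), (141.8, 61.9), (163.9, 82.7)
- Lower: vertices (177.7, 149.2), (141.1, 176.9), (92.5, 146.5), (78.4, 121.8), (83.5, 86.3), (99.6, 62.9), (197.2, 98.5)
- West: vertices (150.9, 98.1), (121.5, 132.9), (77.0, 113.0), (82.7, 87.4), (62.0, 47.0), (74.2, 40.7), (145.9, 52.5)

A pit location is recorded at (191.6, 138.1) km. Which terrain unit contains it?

Cast a ray rightward from (191.6, 138.1). For each polygon, the edges (by vertex number in listed order) whose endpoints lie on opposite sides of y = 138.1, where each meets that height, and whether that is right or left of the point:
Mid: 1–2 at x≈118.63 (left), 2–3 at x≈72.39 (left) → 0 crossings.
Inner: 3–4 at x≈85.77 (left), 7–1 at x≈214.47 (right) → 1 crossing.
East: 1–2 at x≈79.56 (left), 6–1 at x≈137.23 (left) → 0 crossings.
Lower: 3–4 at x≈87.70 (left), 7–1 at x≈181.97 (left) → 0 crossings.
West: no edge straddles that height → 0 crossings.
Only Inner has an odd count, so the point is inside Inner.

Inner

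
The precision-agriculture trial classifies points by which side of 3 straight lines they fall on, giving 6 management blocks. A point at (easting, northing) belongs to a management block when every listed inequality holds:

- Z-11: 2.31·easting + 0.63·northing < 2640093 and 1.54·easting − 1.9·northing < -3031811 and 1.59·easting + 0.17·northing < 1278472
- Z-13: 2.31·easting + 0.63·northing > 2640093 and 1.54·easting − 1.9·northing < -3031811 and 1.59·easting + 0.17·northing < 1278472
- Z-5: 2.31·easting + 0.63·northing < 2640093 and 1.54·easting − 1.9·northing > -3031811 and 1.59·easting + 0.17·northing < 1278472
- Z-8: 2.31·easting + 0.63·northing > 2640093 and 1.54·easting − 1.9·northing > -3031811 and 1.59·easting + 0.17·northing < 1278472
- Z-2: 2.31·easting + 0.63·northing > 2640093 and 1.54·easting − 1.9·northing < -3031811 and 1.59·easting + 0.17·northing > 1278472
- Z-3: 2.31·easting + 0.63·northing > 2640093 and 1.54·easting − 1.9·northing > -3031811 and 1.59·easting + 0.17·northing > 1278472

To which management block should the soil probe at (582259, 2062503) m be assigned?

Z-8

2.31·582259 + 0.63·2062503 = 2644395.180, which is > 2640093
1.54·582259 − 1.9·2062503 = -3022076.840, which is > -3031811
1.59·582259 + 0.17·2062503 = 1276417.320, which is < 1278472
This sign pattern matches Z-8.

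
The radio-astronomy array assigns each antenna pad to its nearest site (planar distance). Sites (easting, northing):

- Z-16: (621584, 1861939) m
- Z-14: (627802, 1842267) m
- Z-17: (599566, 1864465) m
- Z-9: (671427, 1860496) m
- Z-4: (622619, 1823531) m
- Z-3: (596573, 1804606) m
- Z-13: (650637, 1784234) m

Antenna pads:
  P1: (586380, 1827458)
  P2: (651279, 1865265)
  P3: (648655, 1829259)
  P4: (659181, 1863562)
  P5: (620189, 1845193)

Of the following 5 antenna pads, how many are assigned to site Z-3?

1

P1 → Z-3
P2 → Z-9
P3 → Z-14
P4 → Z-9
P5 → Z-14
1 of the 5 goes to Z-3.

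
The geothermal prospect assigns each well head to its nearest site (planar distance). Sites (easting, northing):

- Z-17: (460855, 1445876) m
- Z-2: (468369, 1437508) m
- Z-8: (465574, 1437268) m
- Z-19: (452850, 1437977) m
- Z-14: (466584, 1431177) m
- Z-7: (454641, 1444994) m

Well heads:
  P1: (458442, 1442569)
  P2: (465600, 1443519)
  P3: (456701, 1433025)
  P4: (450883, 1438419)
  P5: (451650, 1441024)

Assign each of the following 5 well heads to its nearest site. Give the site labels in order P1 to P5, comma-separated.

Z-17, Z-17, Z-19, Z-19, Z-19

P1 → Z-17 (d²=16758818.00)
P2 → Z-17 (d²=28070474.00)
P3 → Z-19 (d²=39352505.00)
P4 → Z-19 (d²=4064453.00)
P5 → Z-19 (d²=10724209.00)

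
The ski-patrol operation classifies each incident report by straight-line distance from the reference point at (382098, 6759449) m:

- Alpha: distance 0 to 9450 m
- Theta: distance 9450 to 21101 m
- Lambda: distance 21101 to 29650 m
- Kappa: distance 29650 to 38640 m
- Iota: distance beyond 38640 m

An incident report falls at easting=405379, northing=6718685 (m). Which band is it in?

Iota

Distance = √((405379−382098)² + (6718685−6759449)²) = √(542004961.000 + 1661703696.000) = 46943.675 m.
38640 ≤ 46943.675 < ∞ → Iota.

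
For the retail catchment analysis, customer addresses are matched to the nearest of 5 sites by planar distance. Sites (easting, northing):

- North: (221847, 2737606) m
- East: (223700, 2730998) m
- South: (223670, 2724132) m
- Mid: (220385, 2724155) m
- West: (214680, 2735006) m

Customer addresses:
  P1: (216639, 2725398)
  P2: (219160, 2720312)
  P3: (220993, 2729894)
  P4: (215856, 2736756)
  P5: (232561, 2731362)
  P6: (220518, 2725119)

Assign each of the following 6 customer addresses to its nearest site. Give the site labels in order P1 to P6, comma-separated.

Mid, Mid, East, West, East, Mid

P1 → Mid (d²=15577565.00)
P2 → Mid (d²=16269274.00)
P3 → East (d²=8546665.00)
P4 → West (d²=4445476.00)
P5 → East (d²=78649817.00)
P6 → Mid (d²=946985.00)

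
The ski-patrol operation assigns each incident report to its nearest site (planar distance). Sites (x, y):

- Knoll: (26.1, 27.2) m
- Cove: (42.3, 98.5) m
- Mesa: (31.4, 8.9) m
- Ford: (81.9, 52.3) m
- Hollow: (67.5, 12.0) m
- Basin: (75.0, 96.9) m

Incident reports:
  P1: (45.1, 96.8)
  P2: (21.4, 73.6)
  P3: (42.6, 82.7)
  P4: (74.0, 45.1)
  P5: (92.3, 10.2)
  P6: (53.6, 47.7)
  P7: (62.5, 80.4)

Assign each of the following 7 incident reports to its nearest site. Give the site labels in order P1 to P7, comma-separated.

Cove, Cove, Cove, Ford, Hollow, Ford, Basin

P1 → Cove (d²=10.73)
P2 → Cove (d²=1056.82)
P3 → Cove (d²=249.73)
P4 → Ford (d²=114.25)
P5 → Hollow (d²=618.28)
P6 → Ford (d²=822.05)
P7 → Basin (d²=428.50)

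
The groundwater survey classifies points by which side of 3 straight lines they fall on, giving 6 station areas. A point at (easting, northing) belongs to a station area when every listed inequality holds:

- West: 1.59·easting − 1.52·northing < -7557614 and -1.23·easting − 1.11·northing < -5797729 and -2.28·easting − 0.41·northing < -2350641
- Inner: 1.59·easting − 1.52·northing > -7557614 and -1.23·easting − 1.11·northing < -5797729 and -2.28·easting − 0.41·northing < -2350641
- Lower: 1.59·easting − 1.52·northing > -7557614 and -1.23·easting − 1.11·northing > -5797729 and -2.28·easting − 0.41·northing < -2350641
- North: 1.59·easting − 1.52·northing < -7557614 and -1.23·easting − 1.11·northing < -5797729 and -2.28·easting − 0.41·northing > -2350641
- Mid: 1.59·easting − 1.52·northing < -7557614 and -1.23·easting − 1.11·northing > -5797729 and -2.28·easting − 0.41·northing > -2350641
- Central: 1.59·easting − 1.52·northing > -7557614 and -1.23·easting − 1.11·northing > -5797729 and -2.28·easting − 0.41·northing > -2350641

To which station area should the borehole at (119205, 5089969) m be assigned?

1.59·119205 − 1.52·5089969 = -7547216.930, which is > -7557614
-1.23·119205 − 1.11·5089969 = -5796487.740, which is > -5797729
-2.28·119205 − 0.41·5089969 = -2358674.690, which is < -2350641
This sign pattern matches Lower.

Lower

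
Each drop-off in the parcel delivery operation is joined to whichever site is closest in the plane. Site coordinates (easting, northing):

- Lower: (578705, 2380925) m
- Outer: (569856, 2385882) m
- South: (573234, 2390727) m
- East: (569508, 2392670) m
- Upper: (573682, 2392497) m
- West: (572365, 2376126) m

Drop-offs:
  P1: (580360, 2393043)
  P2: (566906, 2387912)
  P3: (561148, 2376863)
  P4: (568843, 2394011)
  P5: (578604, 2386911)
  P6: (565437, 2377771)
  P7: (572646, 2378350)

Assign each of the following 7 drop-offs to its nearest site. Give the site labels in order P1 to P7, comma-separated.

P1 → Upper (d²=44893800.00)
P2 → Outer (d²=12823400.00)
P3 → West (d²=126364258.00)
P4 → East (d²=2240506.00)
P5 → Lower (d²=35842397.00)
P6 → West (d²=50703209.00)
P7 → West (d²=5025137.00)

Upper, Outer, West, East, Lower, West, West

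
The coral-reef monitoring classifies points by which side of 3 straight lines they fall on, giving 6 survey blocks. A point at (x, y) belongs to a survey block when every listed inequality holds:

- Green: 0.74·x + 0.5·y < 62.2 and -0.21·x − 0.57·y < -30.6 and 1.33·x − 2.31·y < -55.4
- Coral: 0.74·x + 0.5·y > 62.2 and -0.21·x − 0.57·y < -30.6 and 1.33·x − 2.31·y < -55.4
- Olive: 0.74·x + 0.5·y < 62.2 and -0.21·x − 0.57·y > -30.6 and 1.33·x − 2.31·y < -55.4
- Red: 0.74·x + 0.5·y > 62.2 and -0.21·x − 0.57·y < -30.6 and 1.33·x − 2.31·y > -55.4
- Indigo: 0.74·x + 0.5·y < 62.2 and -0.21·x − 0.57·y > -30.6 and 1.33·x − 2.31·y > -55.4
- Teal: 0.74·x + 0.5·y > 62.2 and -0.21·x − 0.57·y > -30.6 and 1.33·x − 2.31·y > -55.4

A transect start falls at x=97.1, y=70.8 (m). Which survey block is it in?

Red

0.74·97.1 + 0.5·70.8 = 107.254, which is > 62.2
-0.21·97.1 − 0.57·70.8 = -60.747, which is < -30.6
1.33·97.1 − 2.31·70.8 = -34.405, which is > -55.4
This sign pattern matches Red.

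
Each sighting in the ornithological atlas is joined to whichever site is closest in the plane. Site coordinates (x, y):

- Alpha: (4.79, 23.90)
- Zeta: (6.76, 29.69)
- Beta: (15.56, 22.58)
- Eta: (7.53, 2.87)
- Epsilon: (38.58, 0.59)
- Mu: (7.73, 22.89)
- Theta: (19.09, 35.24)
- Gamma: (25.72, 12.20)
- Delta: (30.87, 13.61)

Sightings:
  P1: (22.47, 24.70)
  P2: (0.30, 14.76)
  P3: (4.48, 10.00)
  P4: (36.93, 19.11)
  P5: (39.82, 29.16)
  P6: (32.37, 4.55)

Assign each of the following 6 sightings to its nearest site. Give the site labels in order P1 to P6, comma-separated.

P1 → Beta (d²=52.24)
P2 → Alpha (d²=103.70)
P3 → Eta (d²=60.14)
P4 → Delta (d²=66.97)
P5 → Delta (d²=321.90)
P6 → Epsilon (d²=54.25)

Beta, Alpha, Eta, Delta, Delta, Epsilon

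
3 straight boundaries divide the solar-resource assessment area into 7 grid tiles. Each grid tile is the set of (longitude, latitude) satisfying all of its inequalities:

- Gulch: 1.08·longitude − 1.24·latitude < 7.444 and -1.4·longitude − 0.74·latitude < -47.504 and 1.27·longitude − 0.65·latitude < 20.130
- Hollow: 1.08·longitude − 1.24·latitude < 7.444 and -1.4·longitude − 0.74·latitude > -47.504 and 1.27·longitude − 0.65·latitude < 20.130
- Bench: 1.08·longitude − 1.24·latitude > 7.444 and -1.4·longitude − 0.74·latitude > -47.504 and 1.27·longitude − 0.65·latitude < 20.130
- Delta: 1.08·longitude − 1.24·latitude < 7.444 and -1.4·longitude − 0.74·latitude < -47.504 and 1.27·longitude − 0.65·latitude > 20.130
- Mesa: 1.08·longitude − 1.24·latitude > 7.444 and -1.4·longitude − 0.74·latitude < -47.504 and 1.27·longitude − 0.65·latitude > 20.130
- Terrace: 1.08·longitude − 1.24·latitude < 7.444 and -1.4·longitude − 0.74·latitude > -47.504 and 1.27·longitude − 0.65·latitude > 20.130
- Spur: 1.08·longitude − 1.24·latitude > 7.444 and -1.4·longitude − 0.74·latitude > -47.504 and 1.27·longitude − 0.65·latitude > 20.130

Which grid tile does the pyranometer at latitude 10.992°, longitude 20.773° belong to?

1.08·20.773 − 1.24·10.992 = 8.805, which is > 7.444
-1.4·20.773 − 0.74·10.992 = -37.216, which is > -47.504
1.27·20.773 − 0.65·10.992 = 19.237, which is < 20.130
This sign pattern matches Bench.

Bench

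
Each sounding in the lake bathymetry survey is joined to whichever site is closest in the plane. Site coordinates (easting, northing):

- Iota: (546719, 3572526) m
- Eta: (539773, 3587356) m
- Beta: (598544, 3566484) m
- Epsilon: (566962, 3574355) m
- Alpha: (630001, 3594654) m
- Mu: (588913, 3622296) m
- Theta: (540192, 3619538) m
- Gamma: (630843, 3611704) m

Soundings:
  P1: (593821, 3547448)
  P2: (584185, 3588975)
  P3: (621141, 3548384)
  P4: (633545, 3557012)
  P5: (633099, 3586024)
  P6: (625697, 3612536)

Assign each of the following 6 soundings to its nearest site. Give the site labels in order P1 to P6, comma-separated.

Beta, Epsilon, Beta, Beta, Alpha, Gamma

P1 → Beta (d²=384676025.00)
P2 → Epsilon (d²=510376129.00)
P3 → Beta (d²=838234409.00)
P4 → Beta (d²=1314788785.00)
P5 → Alpha (d²=84074504.00)
P6 → Gamma (d²=27173540.00)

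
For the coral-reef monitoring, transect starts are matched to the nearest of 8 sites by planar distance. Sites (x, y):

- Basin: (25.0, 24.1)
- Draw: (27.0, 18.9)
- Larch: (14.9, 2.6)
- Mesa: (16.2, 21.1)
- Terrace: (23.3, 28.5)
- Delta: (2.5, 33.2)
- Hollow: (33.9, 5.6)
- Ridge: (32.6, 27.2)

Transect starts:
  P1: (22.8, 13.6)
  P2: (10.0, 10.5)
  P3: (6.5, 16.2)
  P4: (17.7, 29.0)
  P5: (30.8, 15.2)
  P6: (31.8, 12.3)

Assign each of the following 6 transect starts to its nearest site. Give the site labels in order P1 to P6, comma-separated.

P1 → Draw (d²=45.73)
P2 → Larch (d²=86.42)
P3 → Mesa (d²=118.10)
P4 → Terrace (d²=31.61)
P5 → Draw (d²=28.13)
P6 → Hollow (d²=49.30)

Draw, Larch, Mesa, Terrace, Draw, Hollow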